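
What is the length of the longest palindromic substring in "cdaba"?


Input: "cdaba"
Checking substrings for palindromes:
  [2:5] "aba" (len 3) => palindrome
Longest palindromic substring: "aba" with length 3

3


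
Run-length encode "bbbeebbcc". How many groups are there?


Input: bbbeebbcc
Scanning for consecutive runs:
  Group 1: 'b' x 3 (positions 0-2)
  Group 2: 'e' x 2 (positions 3-4)
  Group 3: 'b' x 2 (positions 5-6)
  Group 4: 'c' x 2 (positions 7-8)
Total groups: 4

4


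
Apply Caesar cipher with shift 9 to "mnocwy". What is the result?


Caesar cipher: shift "mnocwy" by 9
  'm' (pos 12) + 9 = pos 21 = 'v'
  'n' (pos 13) + 9 = pos 22 = 'w'
  'o' (pos 14) + 9 = pos 23 = 'x'
  'c' (pos 2) + 9 = pos 11 = 'l'
  'w' (pos 22) + 9 = pos 5 = 'f'
  'y' (pos 24) + 9 = pos 7 = 'h'
Result: vwxlfh

vwxlfh


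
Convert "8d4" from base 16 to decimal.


Input: "8d4" in base 16
Positional expansion:
  Digit '8' (value 8) x 16^2 = 2048
  Digit 'd' (value 13) x 16^1 = 208
  Digit '4' (value 4) x 16^0 = 4
Sum = 2260

2260


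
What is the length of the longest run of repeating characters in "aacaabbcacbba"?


Input: "aacaabbcacbba"
Scanning for longest run:
  Position 1 ('a'): continues run of 'a', length=2
  Position 2 ('c'): new char, reset run to 1
  Position 3 ('a'): new char, reset run to 1
  Position 4 ('a'): continues run of 'a', length=2
  Position 5 ('b'): new char, reset run to 1
  Position 6 ('b'): continues run of 'b', length=2
  Position 7 ('c'): new char, reset run to 1
  Position 8 ('a'): new char, reset run to 1
  Position 9 ('c'): new char, reset run to 1
  Position 10 ('b'): new char, reset run to 1
  Position 11 ('b'): continues run of 'b', length=2
  Position 12 ('a'): new char, reset run to 1
Longest run: 'a' with length 2

2


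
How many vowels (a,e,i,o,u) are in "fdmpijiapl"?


Input: fdmpijiapl
Checking each character:
  'f' at position 0: consonant
  'd' at position 1: consonant
  'm' at position 2: consonant
  'p' at position 3: consonant
  'i' at position 4: vowel (running total: 1)
  'j' at position 5: consonant
  'i' at position 6: vowel (running total: 2)
  'a' at position 7: vowel (running total: 3)
  'p' at position 8: consonant
  'l' at position 9: consonant
Total vowels: 3

3


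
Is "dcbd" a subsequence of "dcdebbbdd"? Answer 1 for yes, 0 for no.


Check if "dcbd" is a subsequence of "dcdebbbdd"
Greedy scan:
  Position 0 ('d'): matches sub[0] = 'd'
  Position 1 ('c'): matches sub[1] = 'c'
  Position 2 ('d'): no match needed
  Position 3 ('e'): no match needed
  Position 4 ('b'): matches sub[2] = 'b'
  Position 5 ('b'): no match needed
  Position 6 ('b'): no match needed
  Position 7 ('d'): matches sub[3] = 'd'
  Position 8 ('d'): no match needed
All 4 characters matched => is a subsequence

1


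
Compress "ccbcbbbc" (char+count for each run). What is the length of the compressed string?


Input: ccbcbbbc
Runs:
  'c' x 2 => "c2"
  'b' x 1 => "b1"
  'c' x 1 => "c1"
  'b' x 3 => "b3"
  'c' x 1 => "c1"
Compressed: "c2b1c1b3c1"
Compressed length: 10

10


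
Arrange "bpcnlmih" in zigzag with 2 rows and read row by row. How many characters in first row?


Zigzag "bpcnlmih" into 2 rows:
Placing characters:
  'b' => row 0
  'p' => row 1
  'c' => row 0
  'n' => row 1
  'l' => row 0
  'm' => row 1
  'i' => row 0
  'h' => row 1
Rows:
  Row 0: "bcli"
  Row 1: "pnmh"
First row length: 4

4


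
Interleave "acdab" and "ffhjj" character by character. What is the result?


Interleaving "acdab" and "ffhjj":
  Position 0: 'a' from first, 'f' from second => "af"
  Position 1: 'c' from first, 'f' from second => "cf"
  Position 2: 'd' from first, 'h' from second => "dh"
  Position 3: 'a' from first, 'j' from second => "aj"
  Position 4: 'b' from first, 'j' from second => "bj"
Result: afcfdhajbj

afcfdhajbj


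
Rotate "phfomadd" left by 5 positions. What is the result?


Input: "phfomadd", rotate left by 5
First 5 characters: "phfom"
Remaining characters: "add"
Concatenate remaining + first: "add" + "phfom" = "addphfom"

addphfom


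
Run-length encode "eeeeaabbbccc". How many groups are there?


Input: eeeeaabbbccc
Scanning for consecutive runs:
  Group 1: 'e' x 4 (positions 0-3)
  Group 2: 'a' x 2 (positions 4-5)
  Group 3: 'b' x 3 (positions 6-8)
  Group 4: 'c' x 3 (positions 9-11)
Total groups: 4

4


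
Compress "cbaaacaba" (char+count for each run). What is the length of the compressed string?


Input: cbaaacaba
Runs:
  'c' x 1 => "c1"
  'b' x 1 => "b1"
  'a' x 3 => "a3"
  'c' x 1 => "c1"
  'a' x 1 => "a1"
  'b' x 1 => "b1"
  'a' x 1 => "a1"
Compressed: "c1b1a3c1a1b1a1"
Compressed length: 14

14


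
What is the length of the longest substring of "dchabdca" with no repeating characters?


Input: "dchabdca"
Sliding window (track last position of each char):
  Position 0 ('d'): window [0,0] length 1 -- new best
  Position 1 ('c'): window [0,1] length 2 -- new best
  Position 2 ('h'): window [0,2] length 3 -- new best
  Position 3 ('a'): window [0,3] length 4 -- new best
  Position 4 ('b'): window [0,4] length 5 -- new best
  Position 5 ('d'): repeat (last at 0), move window start to 1
  Position 5 ('d'): window [1,5] length 5
  Position 6 ('c'): repeat (last at 1), move window start to 2
  Position 6 ('c'): window [2,6] length 5
  Position 7 ('a'): repeat (last at 3), move window start to 4
  Position 7 ('a'): window [4,7] length 4
Longest substring with no repeats: "dchab" with length 5

5


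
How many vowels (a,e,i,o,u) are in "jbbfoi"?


Input: jbbfoi
Checking each character:
  'j' at position 0: consonant
  'b' at position 1: consonant
  'b' at position 2: consonant
  'f' at position 3: consonant
  'o' at position 4: vowel (running total: 1)
  'i' at position 5: vowel (running total: 2)
Total vowels: 2

2


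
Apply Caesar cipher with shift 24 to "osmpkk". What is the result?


Caesar cipher: shift "osmpkk" by 24
  'o' (pos 14) + 24 = pos 12 = 'm'
  's' (pos 18) + 24 = pos 16 = 'q'
  'm' (pos 12) + 24 = pos 10 = 'k'
  'p' (pos 15) + 24 = pos 13 = 'n'
  'k' (pos 10) + 24 = pos 8 = 'i'
  'k' (pos 10) + 24 = pos 8 = 'i'
Result: mqknii

mqknii


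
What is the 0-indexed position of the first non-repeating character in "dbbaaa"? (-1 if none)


Input: dbbaaa
Character frequencies:
  'a': 3
  'b': 2
  'd': 1
Scanning left to right for freq == 1:
  Position 0 ('d'): unique! => answer = 0

0


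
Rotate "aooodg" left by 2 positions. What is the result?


Input: "aooodg", rotate left by 2
First 2 characters: "ao"
Remaining characters: "oodg"
Concatenate remaining + first: "oodg" + "ao" = "oodgao"

oodgao


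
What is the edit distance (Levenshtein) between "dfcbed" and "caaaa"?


Computing edit distance: "dfcbed" -> "caaaa"
DP table:
           c    a    a    a    a
      0    1    2    3    4    5
  d   1    1    2    3    4    5
  f   2    2    2    3    4    5
  c   3    2    3    3    4    5
  b   4    3    3    4    4    5
  e   5    4    4    4    5    5
  d   6    5    5    5    5    6
Edit distance = dp[6][5] = 6

6


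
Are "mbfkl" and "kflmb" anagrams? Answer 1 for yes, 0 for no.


Strings: "mbfkl", "kflmb"
Sorted first:  bfklm
Sorted second: bfklm
Sorted forms match => anagrams

1


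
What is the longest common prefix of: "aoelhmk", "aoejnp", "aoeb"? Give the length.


Words: aoelhmk, aoejnp, aoeb
  Position 0: all 'a' => match
  Position 1: all 'o' => match
  Position 2: all 'e' => match
  Position 3: ('l', 'j', 'b') => mismatch, stop
LCP = "aoe" (length 3)

3


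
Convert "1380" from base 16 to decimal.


Input: "1380" in base 16
Positional expansion:
  Digit '1' (value 1) x 16^3 = 4096
  Digit '3' (value 3) x 16^2 = 768
  Digit '8' (value 8) x 16^1 = 128
  Digit '0' (value 0) x 16^0 = 0
Sum = 4992

4992


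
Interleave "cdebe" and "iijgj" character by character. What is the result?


Interleaving "cdebe" and "iijgj":
  Position 0: 'c' from first, 'i' from second => "ci"
  Position 1: 'd' from first, 'i' from second => "di"
  Position 2: 'e' from first, 'j' from second => "ej"
  Position 3: 'b' from first, 'g' from second => "bg"
  Position 4: 'e' from first, 'j' from second => "ej"
Result: cidiejbgej

cidiejbgej


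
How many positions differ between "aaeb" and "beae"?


Comparing "aaeb" and "beae" position by position:
  Position 0: 'a' vs 'b' => DIFFER
  Position 1: 'a' vs 'e' => DIFFER
  Position 2: 'e' vs 'a' => DIFFER
  Position 3: 'b' vs 'e' => DIFFER
Positions that differ: 4

4


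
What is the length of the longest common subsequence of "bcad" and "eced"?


LCS of "bcad" and "eced"
DP table:
           e    c    e    d
      0    0    0    0    0
  b   0    0    0    0    0
  c   0    0    1    1    1
  a   0    0    1    1    1
  d   0    0    1    1    2
LCS length = dp[4][4] = 2

2


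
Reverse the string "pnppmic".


Input: pnppmic
Reading characters right to left:
  Position 6: 'c'
  Position 5: 'i'
  Position 4: 'm'
  Position 3: 'p'
  Position 2: 'p'
  Position 1: 'n'
  Position 0: 'p'
Reversed: cimppnp

cimppnp


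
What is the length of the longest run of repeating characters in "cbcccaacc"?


Input: "cbcccaacc"
Scanning for longest run:
  Position 1 ('b'): new char, reset run to 1
  Position 2 ('c'): new char, reset run to 1
  Position 3 ('c'): continues run of 'c', length=2
  Position 4 ('c'): continues run of 'c', length=3
  Position 5 ('a'): new char, reset run to 1
  Position 6 ('a'): continues run of 'a', length=2
  Position 7 ('c'): new char, reset run to 1
  Position 8 ('c'): continues run of 'c', length=2
Longest run: 'c' with length 3

3


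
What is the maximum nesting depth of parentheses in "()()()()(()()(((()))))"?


Input: "()()()()(()()(((()))))"
Tracking depth:
  Position 0 '(': depth becomes 1
  Position 1 ')': depth becomes 0
  Position 2 '(': depth becomes 1
  Position 3 ')': depth becomes 0
  Position 4 '(': depth becomes 1
  Position 5 ')': depth becomes 0
  Position 6 '(': depth becomes 1
  Position 7 ')': depth becomes 0
  Position 8 '(': depth becomes 1
  Position 9 '(': depth becomes 2
  Position 10 ')': depth becomes 1
  Position 11 '(': depth becomes 2
  Position 12 ')': depth becomes 1
  Position 13 '(': depth becomes 2
  Position 14 '(': depth becomes 3
  Position 15 '(': depth becomes 4
  Position 16 '(': depth becomes 5
  Position 17 ')': depth becomes 4
  Position 18 ')': depth becomes 3
  Position 19 ')': depth becomes 2
  Position 20 ')': depth becomes 1
  Position 21 ')': depth becomes 0
Maximum depth reached: 5

5


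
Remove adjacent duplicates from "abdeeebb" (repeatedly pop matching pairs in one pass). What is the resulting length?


Input: abdeeebb
Stack-based adjacent duplicate removal:
  Read 'a': push. Stack: a
  Read 'b': push. Stack: ab
  Read 'd': push. Stack: abd
  Read 'e': push. Stack: abde
  Read 'e': matches stack top 'e' => pop. Stack: abd
  Read 'e': push. Stack: abde
  Read 'b': push. Stack: abdeb
  Read 'b': matches stack top 'b' => pop. Stack: abde
Final stack: "abde" (length 4)

4


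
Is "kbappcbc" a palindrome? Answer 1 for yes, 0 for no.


Input: kbappcbc
Reversed: cbcppabk
  Compare pos 0 ('k') with pos 7 ('c'): MISMATCH
  Compare pos 1 ('b') with pos 6 ('b'): match
  Compare pos 2 ('a') with pos 5 ('c'): MISMATCH
  Compare pos 3 ('p') with pos 4 ('p'): match
Result: not a palindrome

0


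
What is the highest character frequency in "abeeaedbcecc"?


Input: abeeaedbcecc
Character counts:
  'a': 2
  'b': 2
  'c': 3
  'd': 1
  'e': 4
Maximum frequency: 4

4


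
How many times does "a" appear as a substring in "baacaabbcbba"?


Searching for "a" in "baacaabbcbba"
Scanning each position:
  Position 0: "b" => no
  Position 1: "a" => MATCH
  Position 2: "a" => MATCH
  Position 3: "c" => no
  Position 4: "a" => MATCH
  Position 5: "a" => MATCH
  Position 6: "b" => no
  Position 7: "b" => no
  Position 8: "c" => no
  Position 9: "b" => no
  Position 10: "b" => no
  Position 11: "a" => MATCH
Total occurrences: 5

5


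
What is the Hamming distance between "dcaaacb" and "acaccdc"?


Comparing "dcaaacb" and "acaccdc" position by position:
  Position 0: 'd' vs 'a' => differ
  Position 1: 'c' vs 'c' => same
  Position 2: 'a' vs 'a' => same
  Position 3: 'a' vs 'c' => differ
  Position 4: 'a' vs 'c' => differ
  Position 5: 'c' vs 'd' => differ
  Position 6: 'b' vs 'c' => differ
Total differences (Hamming distance): 5

5


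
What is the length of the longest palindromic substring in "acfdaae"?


Input: "acfdaae"
Checking substrings for palindromes:
  [4:6] "aa" (len 2) => palindrome
Longest palindromic substring: "aa" with length 2

2


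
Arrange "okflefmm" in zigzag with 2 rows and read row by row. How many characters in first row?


Zigzag "okflefmm" into 2 rows:
Placing characters:
  'o' => row 0
  'k' => row 1
  'f' => row 0
  'l' => row 1
  'e' => row 0
  'f' => row 1
  'm' => row 0
  'm' => row 1
Rows:
  Row 0: "ofem"
  Row 1: "klfm"
First row length: 4

4


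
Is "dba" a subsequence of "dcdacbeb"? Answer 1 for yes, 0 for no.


Check if "dba" is a subsequence of "dcdacbeb"
Greedy scan:
  Position 0 ('d'): matches sub[0] = 'd'
  Position 1 ('c'): no match needed
  Position 2 ('d'): no match needed
  Position 3 ('a'): no match needed
  Position 4 ('c'): no match needed
  Position 5 ('b'): matches sub[1] = 'b'
  Position 6 ('e'): no match needed
  Position 7 ('b'): no match needed
Only matched 2/3 characters => not a subsequence

0


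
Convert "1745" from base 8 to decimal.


Input: "1745" in base 8
Positional expansion:
  Digit '1' (value 1) x 8^3 = 512
  Digit '7' (value 7) x 8^2 = 448
  Digit '4' (value 4) x 8^1 = 32
  Digit '5' (value 5) x 8^0 = 5
Sum = 997

997


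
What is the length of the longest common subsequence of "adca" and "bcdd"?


LCS of "adca" and "bcdd"
DP table:
           b    c    d    d
      0    0    0    0    0
  a   0    0    0    0    0
  d   0    0    0    1    1
  c   0    0    1    1    1
  a   0    0    1    1    1
LCS length = dp[4][4] = 1

1


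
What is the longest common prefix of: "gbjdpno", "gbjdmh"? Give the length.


Words: gbjdpno, gbjdmh
  Position 0: all 'g' => match
  Position 1: all 'b' => match
  Position 2: all 'j' => match
  Position 3: all 'd' => match
  Position 4: ('p', 'm') => mismatch, stop
LCP = "gbjd" (length 4)

4


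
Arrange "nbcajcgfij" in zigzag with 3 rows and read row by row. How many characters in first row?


Zigzag "nbcajcgfij" into 3 rows:
Placing characters:
  'n' => row 0
  'b' => row 1
  'c' => row 2
  'a' => row 1
  'j' => row 0
  'c' => row 1
  'g' => row 2
  'f' => row 1
  'i' => row 0
  'j' => row 1
Rows:
  Row 0: "nji"
  Row 1: "bacfj"
  Row 2: "cg"
First row length: 3

3


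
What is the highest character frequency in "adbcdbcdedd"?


Input: adbcdbcdedd
Character counts:
  'a': 1
  'b': 2
  'c': 2
  'd': 5
  'e': 1
Maximum frequency: 5

5


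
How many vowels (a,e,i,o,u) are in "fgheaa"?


Input: fgheaa
Checking each character:
  'f' at position 0: consonant
  'g' at position 1: consonant
  'h' at position 2: consonant
  'e' at position 3: vowel (running total: 1)
  'a' at position 4: vowel (running total: 2)
  'a' at position 5: vowel (running total: 3)
Total vowels: 3

3


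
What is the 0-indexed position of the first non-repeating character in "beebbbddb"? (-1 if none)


Input: beebbbddb
Character frequencies:
  'b': 5
  'd': 2
  'e': 2
Scanning left to right for freq == 1:
  Position 0 ('b'): freq=5, skip
  Position 1 ('e'): freq=2, skip
  Position 2 ('e'): freq=2, skip
  Position 3 ('b'): freq=5, skip
  Position 4 ('b'): freq=5, skip
  Position 5 ('b'): freq=5, skip
  Position 6 ('d'): freq=2, skip
  Position 7 ('d'): freq=2, skip
  Position 8 ('b'): freq=5, skip
  No unique character found => answer = -1

-1


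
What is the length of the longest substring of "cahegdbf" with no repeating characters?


Input: "cahegdbf"
Sliding window (track last position of each char):
  Position 0 ('c'): window [0,0] length 1 -- new best
  Position 1 ('a'): window [0,1] length 2 -- new best
  Position 2 ('h'): window [0,2] length 3 -- new best
  Position 3 ('e'): window [0,3] length 4 -- new best
  Position 4 ('g'): window [0,4] length 5 -- new best
  Position 5 ('d'): window [0,5] length 6 -- new best
  Position 6 ('b'): window [0,6] length 7 -- new best
  Position 7 ('f'): window [0,7] length 8 -- new best
Longest substring with no repeats: "cahegdbf" with length 8

8


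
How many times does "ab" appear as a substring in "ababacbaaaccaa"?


Searching for "ab" in "ababacbaaaccaa"
Scanning each position:
  Position 0: "ab" => MATCH
  Position 1: "ba" => no
  Position 2: "ab" => MATCH
  Position 3: "ba" => no
  Position 4: "ac" => no
  Position 5: "cb" => no
  Position 6: "ba" => no
  Position 7: "aa" => no
  Position 8: "aa" => no
  Position 9: "ac" => no
  Position 10: "cc" => no
  Position 11: "ca" => no
  Position 12: "aa" => no
Total occurrences: 2

2


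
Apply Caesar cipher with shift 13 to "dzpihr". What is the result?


Caesar cipher: shift "dzpihr" by 13
  'd' (pos 3) + 13 = pos 16 = 'q'
  'z' (pos 25) + 13 = pos 12 = 'm'
  'p' (pos 15) + 13 = pos 2 = 'c'
  'i' (pos 8) + 13 = pos 21 = 'v'
  'h' (pos 7) + 13 = pos 20 = 'u'
  'r' (pos 17) + 13 = pos 4 = 'e'
Result: qmcvue

qmcvue


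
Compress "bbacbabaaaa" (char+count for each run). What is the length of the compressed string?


Input: bbacbabaaaa
Runs:
  'b' x 2 => "b2"
  'a' x 1 => "a1"
  'c' x 1 => "c1"
  'b' x 1 => "b1"
  'a' x 1 => "a1"
  'b' x 1 => "b1"
  'a' x 4 => "a4"
Compressed: "b2a1c1b1a1b1a4"
Compressed length: 14

14


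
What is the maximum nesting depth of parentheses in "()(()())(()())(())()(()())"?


Input: "()(()())(()())(())()(()())"
Tracking depth:
  Position 0 '(': depth becomes 1
  Position 1 ')': depth becomes 0
  Position 2 '(': depth becomes 1
  Position 3 '(': depth becomes 2
  Position 4 ')': depth becomes 1
  Position 5 '(': depth becomes 2
  Position 6 ')': depth becomes 1
  Position 7 ')': depth becomes 0
  Position 8 '(': depth becomes 1
  Position 9 '(': depth becomes 2
  Position 10 ')': depth becomes 1
  Position 11 '(': depth becomes 2
  Position 12 ')': depth becomes 1
  Position 13 ')': depth becomes 0
  Position 14 '(': depth becomes 1
  Position 15 '(': depth becomes 2
  Position 16 ')': depth becomes 1
  Position 17 ')': depth becomes 0
  Position 18 '(': depth becomes 1
  Position 19 ')': depth becomes 0
  Position 20 '(': depth becomes 1
  Position 21 '(': depth becomes 2
  Position 22 ')': depth becomes 1
  Position 23 '(': depth becomes 2
  Position 24 ')': depth becomes 1
  Position 25 ')': depth becomes 0
Maximum depth reached: 2

2


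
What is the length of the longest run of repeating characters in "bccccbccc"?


Input: "bccccbccc"
Scanning for longest run:
  Position 1 ('c'): new char, reset run to 1
  Position 2 ('c'): continues run of 'c', length=2
  Position 3 ('c'): continues run of 'c', length=3
  Position 4 ('c'): continues run of 'c', length=4
  Position 5 ('b'): new char, reset run to 1
  Position 6 ('c'): new char, reset run to 1
  Position 7 ('c'): continues run of 'c', length=2
  Position 8 ('c'): continues run of 'c', length=3
Longest run: 'c' with length 4

4


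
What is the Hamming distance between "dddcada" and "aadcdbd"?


Comparing "dddcada" and "aadcdbd" position by position:
  Position 0: 'd' vs 'a' => differ
  Position 1: 'd' vs 'a' => differ
  Position 2: 'd' vs 'd' => same
  Position 3: 'c' vs 'c' => same
  Position 4: 'a' vs 'd' => differ
  Position 5: 'd' vs 'b' => differ
  Position 6: 'a' vs 'd' => differ
Total differences (Hamming distance): 5

5


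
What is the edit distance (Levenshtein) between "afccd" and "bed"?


Computing edit distance: "afccd" -> "bed"
DP table:
           b    e    d
      0    1    2    3
  a   1    1    2    3
  f   2    2    2    3
  c   3    3    3    3
  c   4    4    4    4
  d   5    5    5    4
Edit distance = dp[5][3] = 4

4


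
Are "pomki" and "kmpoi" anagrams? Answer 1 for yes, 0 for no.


Strings: "pomki", "kmpoi"
Sorted first:  ikmop
Sorted second: ikmop
Sorted forms match => anagrams

1


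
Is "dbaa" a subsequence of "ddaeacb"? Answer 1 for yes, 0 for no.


Check if "dbaa" is a subsequence of "ddaeacb"
Greedy scan:
  Position 0 ('d'): matches sub[0] = 'd'
  Position 1 ('d'): no match needed
  Position 2 ('a'): no match needed
  Position 3 ('e'): no match needed
  Position 4 ('a'): no match needed
  Position 5 ('c'): no match needed
  Position 6 ('b'): matches sub[1] = 'b'
Only matched 2/4 characters => not a subsequence

0


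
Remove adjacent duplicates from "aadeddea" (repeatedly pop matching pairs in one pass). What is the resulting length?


Input: aadeddea
Stack-based adjacent duplicate removal:
  Read 'a': push. Stack: a
  Read 'a': matches stack top 'a' => pop. Stack: (empty)
  Read 'd': push. Stack: d
  Read 'e': push. Stack: de
  Read 'd': push. Stack: ded
  Read 'd': matches stack top 'd' => pop. Stack: de
  Read 'e': matches stack top 'e' => pop. Stack: d
  Read 'a': push. Stack: da
Final stack: "da" (length 2)

2


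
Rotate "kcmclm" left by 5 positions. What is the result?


Input: "kcmclm", rotate left by 5
First 5 characters: "kcmcl"
Remaining characters: "m"
Concatenate remaining + first: "m" + "kcmcl" = "mkcmcl"

mkcmcl


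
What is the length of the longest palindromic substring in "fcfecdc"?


Input: "fcfecdc"
Checking substrings for palindromes:
  [0:3] "fcf" (len 3) => palindrome
  [4:7] "cdc" (len 3) => palindrome
Longest palindromic substring: "fcf" with length 3

3


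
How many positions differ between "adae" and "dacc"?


Comparing "adae" and "dacc" position by position:
  Position 0: 'a' vs 'd' => DIFFER
  Position 1: 'd' vs 'a' => DIFFER
  Position 2: 'a' vs 'c' => DIFFER
  Position 3: 'e' vs 'c' => DIFFER
Positions that differ: 4

4


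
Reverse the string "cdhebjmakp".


Input: cdhebjmakp
Reading characters right to left:
  Position 9: 'p'
  Position 8: 'k'
  Position 7: 'a'
  Position 6: 'm'
  Position 5: 'j'
  Position 4: 'b'
  Position 3: 'e'
  Position 2: 'h'
  Position 1: 'd'
  Position 0: 'c'
Reversed: pkamjbehdc

pkamjbehdc


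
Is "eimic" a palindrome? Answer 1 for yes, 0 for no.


Input: eimic
Reversed: cimie
  Compare pos 0 ('e') with pos 4 ('c'): MISMATCH
  Compare pos 1 ('i') with pos 3 ('i'): match
Result: not a palindrome

0


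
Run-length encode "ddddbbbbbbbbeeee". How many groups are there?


Input: ddddbbbbbbbbeeee
Scanning for consecutive runs:
  Group 1: 'd' x 4 (positions 0-3)
  Group 2: 'b' x 8 (positions 4-11)
  Group 3: 'e' x 4 (positions 12-15)
Total groups: 3

3


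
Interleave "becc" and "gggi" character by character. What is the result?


Interleaving "becc" and "gggi":
  Position 0: 'b' from first, 'g' from second => "bg"
  Position 1: 'e' from first, 'g' from second => "eg"
  Position 2: 'c' from first, 'g' from second => "cg"
  Position 3: 'c' from first, 'i' from second => "ci"
Result: bgegcgci

bgegcgci


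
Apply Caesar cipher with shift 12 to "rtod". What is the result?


Caesar cipher: shift "rtod" by 12
  'r' (pos 17) + 12 = pos 3 = 'd'
  't' (pos 19) + 12 = pos 5 = 'f'
  'o' (pos 14) + 12 = pos 0 = 'a'
  'd' (pos 3) + 12 = pos 15 = 'p'
Result: dfap

dfap


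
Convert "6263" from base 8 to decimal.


Input: "6263" in base 8
Positional expansion:
  Digit '6' (value 6) x 8^3 = 3072
  Digit '2' (value 2) x 8^2 = 128
  Digit '6' (value 6) x 8^1 = 48
  Digit '3' (value 3) x 8^0 = 3
Sum = 3251

3251


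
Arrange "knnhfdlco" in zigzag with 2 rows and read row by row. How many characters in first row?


Zigzag "knnhfdlco" into 2 rows:
Placing characters:
  'k' => row 0
  'n' => row 1
  'n' => row 0
  'h' => row 1
  'f' => row 0
  'd' => row 1
  'l' => row 0
  'c' => row 1
  'o' => row 0
Rows:
  Row 0: "knflo"
  Row 1: "nhdc"
First row length: 5

5


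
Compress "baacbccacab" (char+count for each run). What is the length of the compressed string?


Input: baacbccacab
Runs:
  'b' x 1 => "b1"
  'a' x 2 => "a2"
  'c' x 1 => "c1"
  'b' x 1 => "b1"
  'c' x 2 => "c2"
  'a' x 1 => "a1"
  'c' x 1 => "c1"
  'a' x 1 => "a1"
  'b' x 1 => "b1"
Compressed: "b1a2c1b1c2a1c1a1b1"
Compressed length: 18

18


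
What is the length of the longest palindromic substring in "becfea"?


Input: "becfea"
Checking substrings for palindromes:
  No multi-char palindromic substrings found
Longest palindromic substring: "b" with length 1

1


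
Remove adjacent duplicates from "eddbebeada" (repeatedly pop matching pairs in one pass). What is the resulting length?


Input: eddbebeada
Stack-based adjacent duplicate removal:
  Read 'e': push. Stack: e
  Read 'd': push. Stack: ed
  Read 'd': matches stack top 'd' => pop. Stack: e
  Read 'b': push. Stack: eb
  Read 'e': push. Stack: ebe
  Read 'b': push. Stack: ebeb
  Read 'e': push. Stack: ebebe
  Read 'a': push. Stack: ebebea
  Read 'd': push. Stack: ebebead
  Read 'a': push. Stack: ebebeada
Final stack: "ebebeada" (length 8)

8


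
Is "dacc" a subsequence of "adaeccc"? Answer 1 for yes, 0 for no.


Check if "dacc" is a subsequence of "adaeccc"
Greedy scan:
  Position 0 ('a'): no match needed
  Position 1 ('d'): matches sub[0] = 'd'
  Position 2 ('a'): matches sub[1] = 'a'
  Position 3 ('e'): no match needed
  Position 4 ('c'): matches sub[2] = 'c'
  Position 5 ('c'): matches sub[3] = 'c'
  Position 6 ('c'): no match needed
All 4 characters matched => is a subsequence

1


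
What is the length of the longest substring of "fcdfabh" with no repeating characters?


Input: "fcdfabh"
Sliding window (track last position of each char):
  Position 0 ('f'): window [0,0] length 1 -- new best
  Position 1 ('c'): window [0,1] length 2 -- new best
  Position 2 ('d'): window [0,2] length 3 -- new best
  Position 3 ('f'): repeat (last at 0), move window start to 1
  Position 3 ('f'): window [1,3] length 3
  Position 4 ('a'): window [1,4] length 4 -- new best
  Position 5 ('b'): window [1,5] length 5 -- new best
  Position 6 ('h'): window [1,6] length 6 -- new best
Longest substring with no repeats: "cdfabh" with length 6

6


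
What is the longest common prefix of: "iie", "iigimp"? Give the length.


Words: iie, iigimp
  Position 0: all 'i' => match
  Position 1: all 'i' => match
  Position 2: ('e', 'g') => mismatch, stop
LCP = "ii" (length 2)

2


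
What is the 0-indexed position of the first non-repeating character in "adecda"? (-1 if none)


Input: adecda
Character frequencies:
  'a': 2
  'c': 1
  'd': 2
  'e': 1
Scanning left to right for freq == 1:
  Position 0 ('a'): freq=2, skip
  Position 1 ('d'): freq=2, skip
  Position 2 ('e'): unique! => answer = 2

2


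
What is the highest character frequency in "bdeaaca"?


Input: bdeaaca
Character counts:
  'a': 3
  'b': 1
  'c': 1
  'd': 1
  'e': 1
Maximum frequency: 3

3


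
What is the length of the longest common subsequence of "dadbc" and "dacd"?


LCS of "dadbc" and "dacd"
DP table:
           d    a    c    d
      0    0    0    0    0
  d   0    1    1    1    1
  a   0    1    2    2    2
  d   0    1    2    2    3
  b   0    1    2    2    3
  c   0    1    2    3    3
LCS length = dp[5][4] = 3

3


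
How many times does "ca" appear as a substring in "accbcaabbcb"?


Searching for "ca" in "accbcaabbcb"
Scanning each position:
  Position 0: "ac" => no
  Position 1: "cc" => no
  Position 2: "cb" => no
  Position 3: "bc" => no
  Position 4: "ca" => MATCH
  Position 5: "aa" => no
  Position 6: "ab" => no
  Position 7: "bb" => no
  Position 8: "bc" => no
  Position 9: "cb" => no
Total occurrences: 1

1


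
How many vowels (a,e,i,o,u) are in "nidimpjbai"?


Input: nidimpjbai
Checking each character:
  'n' at position 0: consonant
  'i' at position 1: vowel (running total: 1)
  'd' at position 2: consonant
  'i' at position 3: vowel (running total: 2)
  'm' at position 4: consonant
  'p' at position 5: consonant
  'j' at position 6: consonant
  'b' at position 7: consonant
  'a' at position 8: vowel (running total: 3)
  'i' at position 9: vowel (running total: 4)
Total vowels: 4

4


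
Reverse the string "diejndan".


Input: diejndan
Reading characters right to left:
  Position 7: 'n'
  Position 6: 'a'
  Position 5: 'd'
  Position 4: 'n'
  Position 3: 'j'
  Position 2: 'e'
  Position 1: 'i'
  Position 0: 'd'
Reversed: nadnjeid

nadnjeid


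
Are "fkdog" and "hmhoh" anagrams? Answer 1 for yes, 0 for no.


Strings: "fkdog", "hmhoh"
Sorted first:  dfgko
Sorted second: hhhmo
Differ at position 0: 'd' vs 'h' => not anagrams

0


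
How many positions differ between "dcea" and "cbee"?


Comparing "dcea" and "cbee" position by position:
  Position 0: 'd' vs 'c' => DIFFER
  Position 1: 'c' vs 'b' => DIFFER
  Position 2: 'e' vs 'e' => same
  Position 3: 'a' vs 'e' => DIFFER
Positions that differ: 3

3


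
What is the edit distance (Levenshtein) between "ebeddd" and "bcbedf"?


Computing edit distance: "ebeddd" -> "bcbedf"
DP table:
           b    c    b    e    d    f
      0    1    2    3    4    5    6
  e   1    1    2    3    3    4    5
  b   2    1    2    2    3    4    5
  e   3    2    2    3    2    3    4
  d   4    3    3    3    3    2    3
  d   5    4    4    4    4    3    3
  d   6    5    5    5    5    4    4
Edit distance = dp[6][6] = 4

4


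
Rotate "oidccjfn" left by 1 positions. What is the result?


Input: "oidccjfn", rotate left by 1
First 1 characters: "o"
Remaining characters: "idccjfn"
Concatenate remaining + first: "idccjfn" + "o" = "idccjfno"

idccjfno


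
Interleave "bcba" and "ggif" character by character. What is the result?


Interleaving "bcba" and "ggif":
  Position 0: 'b' from first, 'g' from second => "bg"
  Position 1: 'c' from first, 'g' from second => "cg"
  Position 2: 'b' from first, 'i' from second => "bi"
  Position 3: 'a' from first, 'f' from second => "af"
Result: bgcgbiaf

bgcgbiaf


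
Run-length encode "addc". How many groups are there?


Input: addc
Scanning for consecutive runs:
  Group 1: 'a' x 1 (positions 0-0)
  Group 2: 'd' x 2 (positions 1-2)
  Group 3: 'c' x 1 (positions 3-3)
Total groups: 3

3


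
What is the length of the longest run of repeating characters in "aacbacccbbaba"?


Input: "aacbacccbbaba"
Scanning for longest run:
  Position 1 ('a'): continues run of 'a', length=2
  Position 2 ('c'): new char, reset run to 1
  Position 3 ('b'): new char, reset run to 1
  Position 4 ('a'): new char, reset run to 1
  Position 5 ('c'): new char, reset run to 1
  Position 6 ('c'): continues run of 'c', length=2
  Position 7 ('c'): continues run of 'c', length=3
  Position 8 ('b'): new char, reset run to 1
  Position 9 ('b'): continues run of 'b', length=2
  Position 10 ('a'): new char, reset run to 1
  Position 11 ('b'): new char, reset run to 1
  Position 12 ('a'): new char, reset run to 1
Longest run: 'c' with length 3

3


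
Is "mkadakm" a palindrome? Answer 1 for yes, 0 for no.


Input: mkadakm
Reversed: mkadakm
  Compare pos 0 ('m') with pos 6 ('m'): match
  Compare pos 1 ('k') with pos 5 ('k'): match
  Compare pos 2 ('a') with pos 4 ('a'): match
Result: palindrome

1


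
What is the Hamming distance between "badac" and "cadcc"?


Comparing "badac" and "cadcc" position by position:
  Position 0: 'b' vs 'c' => differ
  Position 1: 'a' vs 'a' => same
  Position 2: 'd' vs 'd' => same
  Position 3: 'a' vs 'c' => differ
  Position 4: 'c' vs 'c' => same
Total differences (Hamming distance): 2

2


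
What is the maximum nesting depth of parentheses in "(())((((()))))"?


Input: "(())((((()))))"
Tracking depth:
  Position 0 '(': depth becomes 1
  Position 1 '(': depth becomes 2
  Position 2 ')': depth becomes 1
  Position 3 ')': depth becomes 0
  Position 4 '(': depth becomes 1
  Position 5 '(': depth becomes 2
  Position 6 '(': depth becomes 3
  Position 7 '(': depth becomes 4
  Position 8 '(': depth becomes 5
  Position 9 ')': depth becomes 4
  Position 10 ')': depth becomes 3
  Position 11 ')': depth becomes 2
  Position 12 ')': depth becomes 1
  Position 13 ')': depth becomes 0
Maximum depth reached: 5

5


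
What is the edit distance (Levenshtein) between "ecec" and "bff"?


Computing edit distance: "ecec" -> "bff"
DP table:
           b    f    f
      0    1    2    3
  e   1    1    2    3
  c   2    2    2    3
  e   3    3    3    3
  c   4    4    4    4
Edit distance = dp[4][3] = 4

4


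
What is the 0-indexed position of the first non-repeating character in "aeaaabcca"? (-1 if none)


Input: aeaaabcca
Character frequencies:
  'a': 5
  'b': 1
  'c': 2
  'e': 1
Scanning left to right for freq == 1:
  Position 0 ('a'): freq=5, skip
  Position 1 ('e'): unique! => answer = 1

1


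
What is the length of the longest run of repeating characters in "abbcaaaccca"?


Input: "abbcaaaccca"
Scanning for longest run:
  Position 1 ('b'): new char, reset run to 1
  Position 2 ('b'): continues run of 'b', length=2
  Position 3 ('c'): new char, reset run to 1
  Position 4 ('a'): new char, reset run to 1
  Position 5 ('a'): continues run of 'a', length=2
  Position 6 ('a'): continues run of 'a', length=3
  Position 7 ('c'): new char, reset run to 1
  Position 8 ('c'): continues run of 'c', length=2
  Position 9 ('c'): continues run of 'c', length=3
  Position 10 ('a'): new char, reset run to 1
Longest run: 'a' with length 3

3


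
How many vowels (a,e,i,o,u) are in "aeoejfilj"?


Input: aeoejfilj
Checking each character:
  'a' at position 0: vowel (running total: 1)
  'e' at position 1: vowel (running total: 2)
  'o' at position 2: vowel (running total: 3)
  'e' at position 3: vowel (running total: 4)
  'j' at position 4: consonant
  'f' at position 5: consonant
  'i' at position 6: vowel (running total: 5)
  'l' at position 7: consonant
  'j' at position 8: consonant
Total vowels: 5

5


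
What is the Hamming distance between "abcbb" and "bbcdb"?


Comparing "abcbb" and "bbcdb" position by position:
  Position 0: 'a' vs 'b' => differ
  Position 1: 'b' vs 'b' => same
  Position 2: 'c' vs 'c' => same
  Position 3: 'b' vs 'd' => differ
  Position 4: 'b' vs 'b' => same
Total differences (Hamming distance): 2

2


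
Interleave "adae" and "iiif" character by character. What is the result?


Interleaving "adae" and "iiif":
  Position 0: 'a' from first, 'i' from second => "ai"
  Position 1: 'd' from first, 'i' from second => "di"
  Position 2: 'a' from first, 'i' from second => "ai"
  Position 3: 'e' from first, 'f' from second => "ef"
Result: aidiaief

aidiaief


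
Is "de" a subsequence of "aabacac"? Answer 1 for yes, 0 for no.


Check if "de" is a subsequence of "aabacac"
Greedy scan:
  Position 0 ('a'): no match needed
  Position 1 ('a'): no match needed
  Position 2 ('b'): no match needed
  Position 3 ('a'): no match needed
  Position 4 ('c'): no match needed
  Position 5 ('a'): no match needed
  Position 6 ('c'): no match needed
Only matched 0/2 characters => not a subsequence

0


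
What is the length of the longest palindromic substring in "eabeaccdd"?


Input: "eabeaccdd"
Checking substrings for palindromes:
  [5:7] "cc" (len 2) => palindrome
  [7:9] "dd" (len 2) => palindrome
Longest palindromic substring: "cc" with length 2

2


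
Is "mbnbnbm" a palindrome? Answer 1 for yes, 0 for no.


Input: mbnbnbm
Reversed: mbnbnbm
  Compare pos 0 ('m') with pos 6 ('m'): match
  Compare pos 1 ('b') with pos 5 ('b'): match
  Compare pos 2 ('n') with pos 4 ('n'): match
Result: palindrome

1


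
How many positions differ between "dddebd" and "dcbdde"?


Comparing "dddebd" and "dcbdde" position by position:
  Position 0: 'd' vs 'd' => same
  Position 1: 'd' vs 'c' => DIFFER
  Position 2: 'd' vs 'b' => DIFFER
  Position 3: 'e' vs 'd' => DIFFER
  Position 4: 'b' vs 'd' => DIFFER
  Position 5: 'd' vs 'e' => DIFFER
Positions that differ: 5

5


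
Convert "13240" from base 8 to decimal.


Input: "13240" in base 8
Positional expansion:
  Digit '1' (value 1) x 8^4 = 4096
  Digit '3' (value 3) x 8^3 = 1536
  Digit '2' (value 2) x 8^2 = 128
  Digit '4' (value 4) x 8^1 = 32
  Digit '0' (value 0) x 8^0 = 0
Sum = 5792

5792


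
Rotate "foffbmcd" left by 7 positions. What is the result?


Input: "foffbmcd", rotate left by 7
First 7 characters: "foffbmc"
Remaining characters: "d"
Concatenate remaining + first: "d" + "foffbmc" = "dfoffbmc"

dfoffbmc


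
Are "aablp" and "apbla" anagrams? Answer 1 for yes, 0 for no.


Strings: "aablp", "apbla"
Sorted first:  aablp
Sorted second: aablp
Sorted forms match => anagrams

1


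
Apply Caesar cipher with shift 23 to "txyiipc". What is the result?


Caesar cipher: shift "txyiipc" by 23
  't' (pos 19) + 23 = pos 16 = 'q'
  'x' (pos 23) + 23 = pos 20 = 'u'
  'y' (pos 24) + 23 = pos 21 = 'v'
  'i' (pos 8) + 23 = pos 5 = 'f'
  'i' (pos 8) + 23 = pos 5 = 'f'
  'p' (pos 15) + 23 = pos 12 = 'm'
  'c' (pos 2) + 23 = pos 25 = 'z'
Result: quvffmz

quvffmz


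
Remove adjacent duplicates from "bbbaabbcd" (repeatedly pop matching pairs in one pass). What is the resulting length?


Input: bbbaabbcd
Stack-based adjacent duplicate removal:
  Read 'b': push. Stack: b
  Read 'b': matches stack top 'b' => pop. Stack: (empty)
  Read 'b': push. Stack: b
  Read 'a': push. Stack: ba
  Read 'a': matches stack top 'a' => pop. Stack: b
  Read 'b': matches stack top 'b' => pop. Stack: (empty)
  Read 'b': push. Stack: b
  Read 'c': push. Stack: bc
  Read 'd': push. Stack: bcd
Final stack: "bcd" (length 3)

3


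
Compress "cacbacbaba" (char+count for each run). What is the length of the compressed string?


Input: cacbacbaba
Runs:
  'c' x 1 => "c1"
  'a' x 1 => "a1"
  'c' x 1 => "c1"
  'b' x 1 => "b1"
  'a' x 1 => "a1"
  'c' x 1 => "c1"
  'b' x 1 => "b1"
  'a' x 1 => "a1"
  'b' x 1 => "b1"
  'a' x 1 => "a1"
Compressed: "c1a1c1b1a1c1b1a1b1a1"
Compressed length: 20

20


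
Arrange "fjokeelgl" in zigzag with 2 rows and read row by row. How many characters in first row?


Zigzag "fjokeelgl" into 2 rows:
Placing characters:
  'f' => row 0
  'j' => row 1
  'o' => row 0
  'k' => row 1
  'e' => row 0
  'e' => row 1
  'l' => row 0
  'g' => row 1
  'l' => row 0
Rows:
  Row 0: "foell"
  Row 1: "jkeg"
First row length: 5

5


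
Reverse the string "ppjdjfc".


Input: ppjdjfc
Reading characters right to left:
  Position 6: 'c'
  Position 5: 'f'
  Position 4: 'j'
  Position 3: 'd'
  Position 2: 'j'
  Position 1: 'p'
  Position 0: 'p'
Reversed: cfjdjpp

cfjdjpp


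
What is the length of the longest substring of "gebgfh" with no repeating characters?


Input: "gebgfh"
Sliding window (track last position of each char):
  Position 0 ('g'): window [0,0] length 1 -- new best
  Position 1 ('e'): window [0,1] length 2 -- new best
  Position 2 ('b'): window [0,2] length 3 -- new best
  Position 3 ('g'): repeat (last at 0), move window start to 1
  Position 3 ('g'): window [1,3] length 3
  Position 4 ('f'): window [1,4] length 4 -- new best
  Position 5 ('h'): window [1,5] length 5 -- new best
Longest substring with no repeats: "ebgfh" with length 5

5


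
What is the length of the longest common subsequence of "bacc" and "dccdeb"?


LCS of "bacc" and "dccdeb"
DP table:
           d    c    c    d    e    b
      0    0    0    0    0    0    0
  b   0    0    0    0    0    0    1
  a   0    0    0    0    0    0    1
  c   0    0    1    1    1    1    1
  c   0    0    1    2    2    2    2
LCS length = dp[4][6] = 2

2


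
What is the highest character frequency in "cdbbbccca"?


Input: cdbbbccca
Character counts:
  'a': 1
  'b': 3
  'c': 4
  'd': 1
Maximum frequency: 4

4


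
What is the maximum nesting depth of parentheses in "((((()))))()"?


Input: "((((()))))()"
Tracking depth:
  Position 0 '(': depth becomes 1
  Position 1 '(': depth becomes 2
  Position 2 '(': depth becomes 3
  Position 3 '(': depth becomes 4
  Position 4 '(': depth becomes 5
  Position 5 ')': depth becomes 4
  Position 6 ')': depth becomes 3
  Position 7 ')': depth becomes 2
  Position 8 ')': depth becomes 1
  Position 9 ')': depth becomes 0
  Position 10 '(': depth becomes 1
  Position 11 ')': depth becomes 0
Maximum depth reached: 5

5
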